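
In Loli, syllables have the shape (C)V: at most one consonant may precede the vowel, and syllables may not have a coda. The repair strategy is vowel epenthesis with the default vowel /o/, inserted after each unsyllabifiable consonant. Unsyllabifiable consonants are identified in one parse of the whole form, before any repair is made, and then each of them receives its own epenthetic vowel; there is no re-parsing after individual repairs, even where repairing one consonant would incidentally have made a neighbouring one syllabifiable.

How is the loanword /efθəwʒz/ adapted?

The consonants /f/, /w/, /ʒ/, /z/ cannot be parsed into a legal (C)V syllable (no codas are permitted; onsets are limited to one consonant).
Inserting the epenthetic vowel yields /f/ → /fo/, /w/ → /wo/, /ʒ/ → /ʒo/, /z/ → /zo/.

efoθəwoʒozo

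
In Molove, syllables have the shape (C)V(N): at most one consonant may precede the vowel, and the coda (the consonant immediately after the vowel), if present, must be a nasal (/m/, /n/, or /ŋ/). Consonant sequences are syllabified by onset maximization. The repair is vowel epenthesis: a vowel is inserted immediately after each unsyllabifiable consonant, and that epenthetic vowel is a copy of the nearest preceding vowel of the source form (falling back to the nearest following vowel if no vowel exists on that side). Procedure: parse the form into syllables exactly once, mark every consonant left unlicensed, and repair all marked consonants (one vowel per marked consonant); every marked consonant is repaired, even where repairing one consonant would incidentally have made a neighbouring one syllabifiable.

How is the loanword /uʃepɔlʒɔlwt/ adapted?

Under (C)V(N), the unsyllabifiable consonants are /l/, /l/, /w/, /t/ (only a nasal (/m/, /n/, or /ŋ/) is licensed in coda position; onsets are limited to one consonant).
Inserting the epenthetic vowel yields /l/ → /lɔ/, /l/ → /lɔ/, /w/ → /wɔ/, /t/ → /tɔ/.

uʃepɔlɔʒɔlɔwɔtɔ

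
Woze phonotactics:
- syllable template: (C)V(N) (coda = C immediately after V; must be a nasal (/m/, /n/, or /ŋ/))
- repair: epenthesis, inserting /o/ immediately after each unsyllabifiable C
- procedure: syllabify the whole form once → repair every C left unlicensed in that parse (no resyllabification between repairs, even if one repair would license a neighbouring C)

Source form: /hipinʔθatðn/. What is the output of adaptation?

Under (C)V(N), the unsyllabifiable consonants are /ʔ/, /t/, /ð/, /n/ (only a nasal (/m/, /n/, or /ŋ/) is licensed in coda position; onsets are limited to one consonant).
Epenthesis after each stranded consonant: /ʔ/ → /ʔo/, /t/ → /to/, /ð/ → /ðo/, /n/ → /no/.

hipinʔoθatoðono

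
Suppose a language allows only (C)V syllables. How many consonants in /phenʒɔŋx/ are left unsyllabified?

The consonants /p/, /n/, /ŋ/, /x/ cannot be parsed into a legal (C)V syllable (no codas are permitted; onsets are limited to one consonant).

4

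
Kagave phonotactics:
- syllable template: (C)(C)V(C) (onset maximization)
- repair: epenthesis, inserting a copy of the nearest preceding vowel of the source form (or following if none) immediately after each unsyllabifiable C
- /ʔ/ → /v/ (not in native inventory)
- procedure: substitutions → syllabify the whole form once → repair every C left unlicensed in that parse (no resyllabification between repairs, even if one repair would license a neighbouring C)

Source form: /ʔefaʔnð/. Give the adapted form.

vefavnaða

Substitution: /ʔ/ → /v/, giving /vefavnð/.
Syllabifying with onset maximization leaves /n/, /ð/ stranded (at most one coda consonant is licensed; onsets may contain at most 2 consonants).
Each unlicensed consonant becomes the onset of a new syllable: /n/ → /na/, /ð/ → /ða/.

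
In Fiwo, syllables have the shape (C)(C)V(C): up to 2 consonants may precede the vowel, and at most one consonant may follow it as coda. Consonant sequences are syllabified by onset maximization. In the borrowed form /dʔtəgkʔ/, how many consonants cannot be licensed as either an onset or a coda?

Syllabifying with onset maximization leaves /d/, /k/, /ʔ/ stranded (at most one coda consonant is licensed; onsets may contain at most 2 consonants).

3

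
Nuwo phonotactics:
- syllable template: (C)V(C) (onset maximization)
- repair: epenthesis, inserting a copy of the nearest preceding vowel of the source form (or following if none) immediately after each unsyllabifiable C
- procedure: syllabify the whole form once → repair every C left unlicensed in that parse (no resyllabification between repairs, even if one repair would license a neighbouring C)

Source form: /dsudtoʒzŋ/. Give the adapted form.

dusudtoʒzoŋo

The consonants /d/, /z/, /ŋ/ cannot be parsed into a legal (C)V(C) syllable (at most one coda consonant is licensed; onsets are limited to one consonant).
Inserting the epenthetic vowel yields /d/ → /du/, /z/ → /zo/, /ŋ/ → /ŋo/.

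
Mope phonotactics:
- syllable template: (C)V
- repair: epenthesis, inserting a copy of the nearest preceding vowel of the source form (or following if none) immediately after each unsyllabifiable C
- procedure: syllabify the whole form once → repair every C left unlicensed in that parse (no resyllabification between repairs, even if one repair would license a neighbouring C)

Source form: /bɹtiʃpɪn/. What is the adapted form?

biɹitiʃipɪnɪ

The consonants /b/, /ɹ/, /ʃ/, /n/ cannot be parsed into a legal (C)V syllable (no codas are permitted; onsets are limited to one consonant).
Epenthesis after each stranded consonant: /b/ → /bi/, /ɹ/ → /ɹi/, /ʃ/ → /ʃi/, /n/ → /nɪ/.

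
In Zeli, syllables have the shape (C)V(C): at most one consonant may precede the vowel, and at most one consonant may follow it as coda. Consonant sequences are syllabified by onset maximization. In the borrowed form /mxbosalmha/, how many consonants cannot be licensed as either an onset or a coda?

3

Under (C)V(C), the unsyllabifiable consonants are /m/, /x/, /m/ (at most one coda consonant is licensed; onsets are limited to one consonant).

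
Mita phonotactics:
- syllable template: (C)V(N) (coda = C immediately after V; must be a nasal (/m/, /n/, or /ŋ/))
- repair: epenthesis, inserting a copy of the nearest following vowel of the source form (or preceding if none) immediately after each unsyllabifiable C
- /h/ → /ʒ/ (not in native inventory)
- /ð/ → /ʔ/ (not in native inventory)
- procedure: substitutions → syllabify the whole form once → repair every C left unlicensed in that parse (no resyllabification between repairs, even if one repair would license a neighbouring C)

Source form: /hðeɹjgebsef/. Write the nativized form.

Substitution: /h/ → /ʒ/, /ð/ → /ʔ/, giving /ʒʔeɹjgebsef/.
The consonants /ʒ/, /ɹ/, /j/, /b/, /f/ cannot be parsed into a legal (C)V(N) syllable (only a nasal (/m/, /n/, or /ŋ/) is licensed in coda position; onsets are limited to one consonant).
Each unlicensed consonant becomes the onset of a new syllable: /ʒ/ → /ʒe/, /ɹ/ → /ɹe/, /j/ → /je/, /b/ → /be/, /f/ → /fe/.

ʒeʔeɹejegebesefe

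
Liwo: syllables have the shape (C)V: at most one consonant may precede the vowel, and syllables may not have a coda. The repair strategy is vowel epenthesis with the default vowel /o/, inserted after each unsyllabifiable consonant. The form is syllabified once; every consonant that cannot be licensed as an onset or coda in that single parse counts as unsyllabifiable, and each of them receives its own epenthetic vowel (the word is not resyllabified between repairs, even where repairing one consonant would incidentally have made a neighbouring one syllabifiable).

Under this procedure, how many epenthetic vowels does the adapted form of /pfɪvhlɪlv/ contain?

The unsyllabifiable consonants are /p/, /v/, /h/, /l/, /v/; each receives one epenthetic vowel.

5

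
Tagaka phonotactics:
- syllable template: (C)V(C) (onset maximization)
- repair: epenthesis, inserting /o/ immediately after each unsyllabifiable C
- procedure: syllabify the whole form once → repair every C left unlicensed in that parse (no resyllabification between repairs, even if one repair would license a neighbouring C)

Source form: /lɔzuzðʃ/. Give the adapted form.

The consonants /ð/, /ʃ/ cannot be parsed into a legal (C)V(C) syllable (at most one coda consonant is licensed; onsets are limited to one consonant).
Inserting the epenthetic vowel yields /ð/ → /ðo/, /ʃ/ → /ʃo/.

lɔzuzðoʃo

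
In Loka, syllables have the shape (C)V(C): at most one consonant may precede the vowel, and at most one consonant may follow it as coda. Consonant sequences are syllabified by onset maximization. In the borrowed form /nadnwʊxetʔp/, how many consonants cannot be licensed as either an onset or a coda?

The consonants /n/, /ʔ/, /p/ cannot be parsed into a legal (C)V(C) syllable (at most one coda consonant is licensed; onsets are limited to one consonant).

3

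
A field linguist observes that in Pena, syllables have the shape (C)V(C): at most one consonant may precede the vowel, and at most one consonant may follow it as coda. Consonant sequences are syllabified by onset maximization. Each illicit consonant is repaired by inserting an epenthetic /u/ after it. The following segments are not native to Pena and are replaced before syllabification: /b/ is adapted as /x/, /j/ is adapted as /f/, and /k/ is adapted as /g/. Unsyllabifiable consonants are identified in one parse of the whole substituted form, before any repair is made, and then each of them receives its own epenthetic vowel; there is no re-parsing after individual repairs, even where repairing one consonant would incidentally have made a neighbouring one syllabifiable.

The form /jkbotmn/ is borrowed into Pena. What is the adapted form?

fuguxotmunu

Substitution: /j/ → /f/, /k/ → /g/, /b/ → /x/, giving /fgxotmn/.
Under (C)V(C), the unsyllabifiable consonants are /f/, /g/, /m/, /n/ (at most one coda consonant is licensed; onsets are limited to one consonant).
Epenthesis after each stranded consonant: /f/ → /fu/, /g/ → /gu/, /m/ → /mu/, /n/ → /nu/.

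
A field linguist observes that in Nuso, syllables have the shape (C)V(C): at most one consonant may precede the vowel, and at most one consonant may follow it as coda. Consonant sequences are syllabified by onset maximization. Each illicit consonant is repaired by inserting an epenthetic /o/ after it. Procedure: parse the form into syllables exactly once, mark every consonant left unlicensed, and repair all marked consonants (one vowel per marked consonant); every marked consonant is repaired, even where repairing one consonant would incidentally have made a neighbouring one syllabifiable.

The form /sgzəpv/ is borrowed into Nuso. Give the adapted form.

Under (C)V(C), the unsyllabifiable consonants are /s/, /g/, /v/ (at most one coda consonant is licensed; onsets are limited to one consonant).
Inserting the epenthetic vowel yields /s/ → /so/, /g/ → /go/, /v/ → /vo/.

sogozəpvo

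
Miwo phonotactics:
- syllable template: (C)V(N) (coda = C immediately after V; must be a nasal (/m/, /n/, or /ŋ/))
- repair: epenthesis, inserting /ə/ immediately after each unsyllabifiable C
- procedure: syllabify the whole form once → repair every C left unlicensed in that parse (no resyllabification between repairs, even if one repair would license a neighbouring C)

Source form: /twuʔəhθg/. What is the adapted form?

təwuʔəhəθəgə

Syllabifying with onset maximization leaves /t/, /h/, /θ/, /g/ stranded (only a nasal (/m/, /n/, or /ŋ/) is licensed in coda position; onsets are limited to one consonant).
Inserting the epenthetic vowel yields /t/ → /tə/, /h/ → /hə/, /θ/ → /θə/, /g/ → /gə/.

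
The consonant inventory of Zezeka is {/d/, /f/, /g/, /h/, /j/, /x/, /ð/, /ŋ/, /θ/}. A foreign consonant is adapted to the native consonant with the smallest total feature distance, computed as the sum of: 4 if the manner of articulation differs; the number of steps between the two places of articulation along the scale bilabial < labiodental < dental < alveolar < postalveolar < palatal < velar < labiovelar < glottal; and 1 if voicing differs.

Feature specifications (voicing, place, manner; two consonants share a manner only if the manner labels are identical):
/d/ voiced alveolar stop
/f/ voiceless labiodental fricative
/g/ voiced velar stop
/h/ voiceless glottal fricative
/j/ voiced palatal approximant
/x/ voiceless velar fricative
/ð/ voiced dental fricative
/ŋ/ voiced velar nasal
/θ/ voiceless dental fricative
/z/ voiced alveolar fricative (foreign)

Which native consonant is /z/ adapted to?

/ð/ is closest: same manner (fricative), place distance 1 (alveolar→dental), same voicing; total 1. Next closest is /θ/ at distance 2.

ð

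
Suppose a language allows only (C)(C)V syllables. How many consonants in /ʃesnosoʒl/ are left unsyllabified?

Syllabifying with onset maximization leaves /ʒ/, /l/ stranded (no codas are permitted; onsets may contain at most 2 consonants).

2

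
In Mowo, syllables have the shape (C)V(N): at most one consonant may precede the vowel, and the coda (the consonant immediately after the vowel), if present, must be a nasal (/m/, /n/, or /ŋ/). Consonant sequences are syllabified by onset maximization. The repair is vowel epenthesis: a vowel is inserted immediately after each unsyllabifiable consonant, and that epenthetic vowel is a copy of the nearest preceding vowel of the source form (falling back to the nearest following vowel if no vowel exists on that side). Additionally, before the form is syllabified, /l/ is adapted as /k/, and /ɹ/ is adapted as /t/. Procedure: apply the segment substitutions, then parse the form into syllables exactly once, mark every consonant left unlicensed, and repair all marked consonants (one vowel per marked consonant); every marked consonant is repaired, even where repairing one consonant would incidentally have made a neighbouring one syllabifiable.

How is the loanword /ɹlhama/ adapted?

takahama

Substitution: /ɹ/ → /t/, /l/ → /k/, giving /tkhama/.
Syllabifying with onset maximization leaves /t/, /k/ stranded (only a nasal (/m/, /n/, or /ŋ/) is licensed in coda position; onsets are limited to one consonant).
Epenthesis after each stranded consonant: /t/ → /ta/, /k/ → /ka/.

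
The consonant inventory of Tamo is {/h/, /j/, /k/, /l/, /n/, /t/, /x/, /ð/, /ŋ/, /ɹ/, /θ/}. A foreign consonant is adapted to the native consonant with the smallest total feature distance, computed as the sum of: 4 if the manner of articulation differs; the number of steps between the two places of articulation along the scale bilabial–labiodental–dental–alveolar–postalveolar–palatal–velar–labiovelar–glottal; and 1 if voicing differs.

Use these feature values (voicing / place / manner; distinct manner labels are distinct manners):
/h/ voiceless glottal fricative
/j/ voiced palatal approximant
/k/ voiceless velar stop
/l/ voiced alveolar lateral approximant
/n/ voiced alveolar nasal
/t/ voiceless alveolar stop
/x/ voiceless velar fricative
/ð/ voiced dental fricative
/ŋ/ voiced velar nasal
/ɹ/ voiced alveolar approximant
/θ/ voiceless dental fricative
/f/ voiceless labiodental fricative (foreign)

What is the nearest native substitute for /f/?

θ

/θ/ is closest: same manner (fricative), place distance 1 (labiodental→dental), same voicing; total 1. Next closest is /ð/ at distance 2.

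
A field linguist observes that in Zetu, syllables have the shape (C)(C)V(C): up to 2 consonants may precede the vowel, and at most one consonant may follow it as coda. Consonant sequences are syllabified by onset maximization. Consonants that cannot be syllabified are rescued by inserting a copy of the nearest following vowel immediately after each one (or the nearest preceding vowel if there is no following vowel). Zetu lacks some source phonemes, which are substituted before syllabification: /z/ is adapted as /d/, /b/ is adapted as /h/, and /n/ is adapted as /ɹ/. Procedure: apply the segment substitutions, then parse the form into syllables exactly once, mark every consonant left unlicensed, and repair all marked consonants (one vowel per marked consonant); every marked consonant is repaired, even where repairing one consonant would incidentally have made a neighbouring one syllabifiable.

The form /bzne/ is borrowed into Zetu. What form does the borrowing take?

Substitution: /b/ → /h/, /z/ → /d/, /n/ → /ɹ/, giving /hdɹe/.
Syllabifying with onset maximization leaves /h/ stranded (at most one coda consonant is licensed; onsets may contain at most 2 consonants).
Each unlicensed consonant becomes the onset of a new syllable: /h/ → /he/.

hedɹe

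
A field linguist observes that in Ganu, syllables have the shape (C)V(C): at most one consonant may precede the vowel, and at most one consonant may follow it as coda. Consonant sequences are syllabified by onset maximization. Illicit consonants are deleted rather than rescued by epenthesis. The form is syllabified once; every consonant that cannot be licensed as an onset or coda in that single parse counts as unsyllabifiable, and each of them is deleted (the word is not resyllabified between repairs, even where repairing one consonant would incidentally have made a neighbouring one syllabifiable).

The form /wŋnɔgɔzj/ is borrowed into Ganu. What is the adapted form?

nɔgɔz

Syllabifying with onset maximization leaves /w/, /ŋ/, /j/ stranded (at most one coda consonant is licensed; onsets are limited to one consonant).
Deleting the stranded consonants removes /w/, /ŋ/, /j/.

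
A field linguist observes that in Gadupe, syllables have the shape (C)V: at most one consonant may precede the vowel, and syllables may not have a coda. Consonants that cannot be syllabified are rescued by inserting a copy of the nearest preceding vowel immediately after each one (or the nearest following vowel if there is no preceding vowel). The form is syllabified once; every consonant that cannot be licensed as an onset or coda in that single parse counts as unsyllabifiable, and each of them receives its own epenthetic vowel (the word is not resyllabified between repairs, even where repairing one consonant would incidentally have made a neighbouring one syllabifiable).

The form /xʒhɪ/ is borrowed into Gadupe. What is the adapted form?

xɪʒɪhɪ

Syllabifying with onset maximization leaves /x/, /ʒ/ stranded (no codas are permitted; onsets are limited to one consonant).
Each unlicensed consonant becomes the onset of a new syllable: /x/ → /xɪ/, /ʒ/ → /ʒɪ/.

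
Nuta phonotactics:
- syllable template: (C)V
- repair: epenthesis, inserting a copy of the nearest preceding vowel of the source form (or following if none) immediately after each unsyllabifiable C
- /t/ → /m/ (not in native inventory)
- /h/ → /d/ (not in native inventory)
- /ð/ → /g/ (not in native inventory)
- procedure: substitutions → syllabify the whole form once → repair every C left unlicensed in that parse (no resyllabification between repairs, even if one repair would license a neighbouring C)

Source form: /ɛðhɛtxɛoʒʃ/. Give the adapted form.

Substitution: /ð/ → /g/, /h/ → /d/, /t/ → /m/, giving /ɛgdɛmxɛoʒʃ/.
Syllabifying with onset maximization leaves /g/, /m/, /ʒ/, /ʃ/ stranded (no codas are permitted; onsets are limited to one consonant).
Epenthesis after each stranded consonant: /g/ → /gɛ/, /m/ → /mɛ/, /ʒ/ → /ʒo/, /ʃ/ → /ʃo/.

ɛgɛdɛmɛxɛoʒoʃo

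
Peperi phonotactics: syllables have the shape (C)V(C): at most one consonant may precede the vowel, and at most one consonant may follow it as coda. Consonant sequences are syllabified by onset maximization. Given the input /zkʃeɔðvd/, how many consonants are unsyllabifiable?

4

Under (C)V(C), the unsyllabifiable consonants are /z/, /k/, /v/, /d/ (at most one coda consonant is licensed; onsets are limited to one consonant).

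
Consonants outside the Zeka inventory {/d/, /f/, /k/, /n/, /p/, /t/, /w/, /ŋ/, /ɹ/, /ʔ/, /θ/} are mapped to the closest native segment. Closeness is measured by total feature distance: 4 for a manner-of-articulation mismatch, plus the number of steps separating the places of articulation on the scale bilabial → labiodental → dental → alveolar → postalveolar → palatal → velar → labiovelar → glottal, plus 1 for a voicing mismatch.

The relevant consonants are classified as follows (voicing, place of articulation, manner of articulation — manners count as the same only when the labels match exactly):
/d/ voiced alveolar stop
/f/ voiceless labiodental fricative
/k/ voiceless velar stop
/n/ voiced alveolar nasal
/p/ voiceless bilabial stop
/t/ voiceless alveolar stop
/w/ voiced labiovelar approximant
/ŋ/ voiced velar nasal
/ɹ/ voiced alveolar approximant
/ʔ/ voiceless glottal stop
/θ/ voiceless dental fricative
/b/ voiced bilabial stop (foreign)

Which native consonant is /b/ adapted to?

p

/p/ is closest: same manner (stop), place distance 0 (bilabial→bilabial), voicing differs (+1); total 1. Next closest is /d/ at distance 3.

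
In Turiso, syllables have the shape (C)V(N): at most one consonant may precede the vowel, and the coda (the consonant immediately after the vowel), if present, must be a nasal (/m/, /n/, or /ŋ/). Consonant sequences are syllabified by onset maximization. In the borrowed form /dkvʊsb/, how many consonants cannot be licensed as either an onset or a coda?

The consonants /d/, /k/, /s/, /b/ cannot be parsed into a legal (C)V(N) syllable (only a nasal (/m/, /n/, or /ŋ/) is licensed in coda position; onsets are limited to one consonant).

4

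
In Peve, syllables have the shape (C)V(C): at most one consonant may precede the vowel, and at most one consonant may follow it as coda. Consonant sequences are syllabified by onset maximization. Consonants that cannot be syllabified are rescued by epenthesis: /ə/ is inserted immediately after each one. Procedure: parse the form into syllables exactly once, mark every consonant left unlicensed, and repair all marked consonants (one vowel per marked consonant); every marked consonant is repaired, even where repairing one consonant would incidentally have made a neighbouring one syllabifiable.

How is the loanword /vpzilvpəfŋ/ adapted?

vəpəzilvəpəfŋə

The consonants /v/, /p/, /v/, /ŋ/ cannot be parsed into a legal (C)V(C) syllable (at most one coda consonant is licensed; onsets are limited to one consonant).
Each unlicensed consonant becomes the onset of a new syllable: /v/ → /və/, /p/ → /pə/, /v/ → /və/, /ŋ/ → /ŋə/.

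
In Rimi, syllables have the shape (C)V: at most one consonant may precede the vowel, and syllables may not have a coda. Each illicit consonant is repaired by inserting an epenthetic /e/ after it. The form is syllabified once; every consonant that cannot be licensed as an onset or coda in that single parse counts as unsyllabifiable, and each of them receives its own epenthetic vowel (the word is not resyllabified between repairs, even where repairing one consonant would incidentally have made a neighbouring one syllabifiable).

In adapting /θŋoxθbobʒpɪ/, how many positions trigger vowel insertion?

The unsyllabifiable consonants are /θ/, /x/, /θ/, /b/, /ʒ/; each receives one epenthetic vowel.

5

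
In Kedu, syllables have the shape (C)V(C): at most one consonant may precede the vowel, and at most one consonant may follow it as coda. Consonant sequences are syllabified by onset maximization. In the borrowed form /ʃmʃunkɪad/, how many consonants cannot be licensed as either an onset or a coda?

Under (C)V(C), the unsyllabifiable consonants are /ʃ/, /m/ (at most one coda consonant is licensed; onsets are limited to one consonant).

2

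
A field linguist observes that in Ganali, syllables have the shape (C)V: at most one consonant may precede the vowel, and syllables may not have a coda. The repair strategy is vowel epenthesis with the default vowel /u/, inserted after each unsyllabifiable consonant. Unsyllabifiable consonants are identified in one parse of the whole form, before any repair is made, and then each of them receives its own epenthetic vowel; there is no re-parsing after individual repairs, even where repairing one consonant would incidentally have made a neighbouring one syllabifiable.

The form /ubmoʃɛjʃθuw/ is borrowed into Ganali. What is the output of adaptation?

ubumoʃɛjuʃuθuwu

The consonants /b/, /j/, /ʃ/, /w/ cannot be parsed into a legal (C)V syllable (no codas are permitted; onsets are limited to one consonant).
Epenthesis after each stranded consonant: /b/ → /bu/, /j/ → /ju/, /ʃ/ → /ʃu/, /w/ → /wu/.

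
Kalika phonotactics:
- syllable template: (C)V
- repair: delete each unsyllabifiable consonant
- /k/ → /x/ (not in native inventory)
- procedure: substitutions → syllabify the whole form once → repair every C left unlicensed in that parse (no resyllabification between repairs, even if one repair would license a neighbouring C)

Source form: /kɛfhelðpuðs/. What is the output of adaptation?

Substitution: /k/ → /x/, giving /xɛfhelðpuðs/.
Under (C)V, the unsyllabifiable consonants are /f/, /l/, /ð/, /ð/, /s/ (no codas are permitted; onsets are limited to one consonant).
Deleting the stranded consonants removes /f/, /l/, /ð/, /ð/, /s/.

xɛhepu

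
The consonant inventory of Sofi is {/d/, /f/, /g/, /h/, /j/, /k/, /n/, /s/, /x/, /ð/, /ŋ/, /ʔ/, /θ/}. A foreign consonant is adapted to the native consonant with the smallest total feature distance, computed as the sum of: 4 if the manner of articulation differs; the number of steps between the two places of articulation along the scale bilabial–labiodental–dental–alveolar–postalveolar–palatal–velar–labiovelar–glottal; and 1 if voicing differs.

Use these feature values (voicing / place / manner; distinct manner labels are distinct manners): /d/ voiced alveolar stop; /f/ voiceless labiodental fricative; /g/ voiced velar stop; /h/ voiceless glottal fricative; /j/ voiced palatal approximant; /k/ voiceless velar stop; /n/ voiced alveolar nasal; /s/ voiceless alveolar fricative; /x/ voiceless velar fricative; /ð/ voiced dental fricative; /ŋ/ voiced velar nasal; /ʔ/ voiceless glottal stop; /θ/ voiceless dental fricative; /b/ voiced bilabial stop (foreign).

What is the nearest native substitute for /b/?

d

/d/ is closest: same manner (stop), place distance 3 (bilabial→alveolar), same voicing; total 3. Next closest is /f/ at distance 6.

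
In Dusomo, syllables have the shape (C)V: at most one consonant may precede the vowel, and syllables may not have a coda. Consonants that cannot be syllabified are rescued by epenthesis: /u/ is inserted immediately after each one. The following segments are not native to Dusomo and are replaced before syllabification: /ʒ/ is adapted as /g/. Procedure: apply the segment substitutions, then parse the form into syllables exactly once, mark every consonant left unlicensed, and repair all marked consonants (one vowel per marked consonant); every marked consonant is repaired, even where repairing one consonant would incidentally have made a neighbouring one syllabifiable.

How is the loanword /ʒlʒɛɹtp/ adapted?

Substitution: /ʒ/ → /g/, giving /glgɛɹtp/.
The consonants /g/, /l/, /ɹ/, /t/, /p/ cannot be parsed into a legal (C)V syllable (no codas are permitted; onsets are limited to one consonant).
Each unlicensed consonant becomes the onset of a new syllable: /g/ → /gu/, /l/ → /lu/, /ɹ/ → /ɹu/, /t/ → /tu/, /p/ → /pu/.

gulugɛɹutupu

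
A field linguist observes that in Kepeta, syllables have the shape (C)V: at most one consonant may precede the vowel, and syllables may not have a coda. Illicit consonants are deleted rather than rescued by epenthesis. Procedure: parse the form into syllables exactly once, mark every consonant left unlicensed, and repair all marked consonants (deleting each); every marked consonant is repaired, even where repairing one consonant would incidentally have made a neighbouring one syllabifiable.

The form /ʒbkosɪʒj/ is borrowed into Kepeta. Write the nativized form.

The consonants /ʒ/, /b/, /ʒ/, /j/ cannot be parsed into a legal (C)V syllable (no codas are permitted; onsets are limited to one consonant).
Deletion applies to /ʒ/, /b/, /ʒ/, /j/.

kosɪ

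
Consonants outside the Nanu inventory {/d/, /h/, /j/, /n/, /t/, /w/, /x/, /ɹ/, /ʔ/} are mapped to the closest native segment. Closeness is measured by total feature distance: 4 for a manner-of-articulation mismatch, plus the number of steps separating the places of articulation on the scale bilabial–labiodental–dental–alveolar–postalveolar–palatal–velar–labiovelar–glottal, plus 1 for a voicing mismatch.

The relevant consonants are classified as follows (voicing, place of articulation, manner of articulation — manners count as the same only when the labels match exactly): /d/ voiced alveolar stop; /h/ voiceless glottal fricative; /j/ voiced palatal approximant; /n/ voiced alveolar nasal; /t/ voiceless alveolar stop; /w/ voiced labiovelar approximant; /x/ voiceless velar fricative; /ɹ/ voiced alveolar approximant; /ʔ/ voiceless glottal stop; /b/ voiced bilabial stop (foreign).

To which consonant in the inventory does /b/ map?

d

/d/ is closest: same manner (stop), place distance 3 (bilabial→alveolar), same voicing; total 3. Next closest is /t/ at distance 4.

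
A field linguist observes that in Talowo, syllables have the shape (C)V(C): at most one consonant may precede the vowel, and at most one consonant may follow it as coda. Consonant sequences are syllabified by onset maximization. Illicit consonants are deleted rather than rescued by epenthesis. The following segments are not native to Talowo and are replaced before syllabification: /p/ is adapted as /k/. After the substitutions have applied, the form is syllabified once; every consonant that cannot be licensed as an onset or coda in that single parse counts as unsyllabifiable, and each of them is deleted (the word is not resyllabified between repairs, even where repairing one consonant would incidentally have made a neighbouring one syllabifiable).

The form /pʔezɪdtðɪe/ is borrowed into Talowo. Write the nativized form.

ʔezɪdðɪe

Substitution: /p/ → /k/, giving /kʔezɪdtðɪe/.
Syllabifying with onset maximization leaves /k/, /t/ stranded (at most one coda consonant is licensed; onsets are limited to one consonant).
Deleting the stranded consonants removes /k/, /t/.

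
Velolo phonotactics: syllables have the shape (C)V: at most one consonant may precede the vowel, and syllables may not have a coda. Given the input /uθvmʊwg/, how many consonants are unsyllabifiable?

4

Syllabifying with onset maximization leaves /θ/, /v/, /w/, /g/ stranded (no codas are permitted; onsets are limited to one consonant).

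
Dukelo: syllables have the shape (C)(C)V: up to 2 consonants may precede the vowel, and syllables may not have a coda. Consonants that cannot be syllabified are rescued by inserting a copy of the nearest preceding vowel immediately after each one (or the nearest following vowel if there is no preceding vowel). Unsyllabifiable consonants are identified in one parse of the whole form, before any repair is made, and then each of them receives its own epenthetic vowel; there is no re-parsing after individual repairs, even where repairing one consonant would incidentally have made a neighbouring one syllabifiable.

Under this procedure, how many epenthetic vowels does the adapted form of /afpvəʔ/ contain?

The unsyllabifiable consonants are /f/, /ʔ/; each receives one epenthetic vowel.

2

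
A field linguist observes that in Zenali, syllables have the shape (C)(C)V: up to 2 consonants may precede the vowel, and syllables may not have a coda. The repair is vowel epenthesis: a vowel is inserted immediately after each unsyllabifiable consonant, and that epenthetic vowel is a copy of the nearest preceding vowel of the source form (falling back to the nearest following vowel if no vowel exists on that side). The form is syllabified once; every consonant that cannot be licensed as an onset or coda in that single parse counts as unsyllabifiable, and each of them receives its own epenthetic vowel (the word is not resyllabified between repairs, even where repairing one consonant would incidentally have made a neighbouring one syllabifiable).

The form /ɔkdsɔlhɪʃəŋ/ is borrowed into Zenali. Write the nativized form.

Under (C)(C)V, the unsyllabifiable consonants are /k/, /ŋ/ (no codas are permitted; onsets may contain at most 2 consonants).
Each unlicensed consonant becomes the onset of a new syllable: /k/ → /kɔ/, /ŋ/ → /ŋə/.

ɔkɔdsɔlhɪʃəŋə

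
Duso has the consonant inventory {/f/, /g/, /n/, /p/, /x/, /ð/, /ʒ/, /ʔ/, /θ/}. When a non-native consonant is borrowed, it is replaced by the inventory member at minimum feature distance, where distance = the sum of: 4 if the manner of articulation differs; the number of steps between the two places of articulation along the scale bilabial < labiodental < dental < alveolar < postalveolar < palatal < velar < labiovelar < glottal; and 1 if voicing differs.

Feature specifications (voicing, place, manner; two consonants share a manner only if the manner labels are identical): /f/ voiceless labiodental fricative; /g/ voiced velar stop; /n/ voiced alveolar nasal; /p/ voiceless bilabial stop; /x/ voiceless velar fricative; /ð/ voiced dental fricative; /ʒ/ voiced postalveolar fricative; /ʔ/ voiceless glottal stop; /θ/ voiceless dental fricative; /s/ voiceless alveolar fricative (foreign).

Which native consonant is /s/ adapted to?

θ

/θ/ is closest: same manner (fricative), place distance 1 (alveolar→dental), same voicing; total 1. Next closest is /f/ at distance 2.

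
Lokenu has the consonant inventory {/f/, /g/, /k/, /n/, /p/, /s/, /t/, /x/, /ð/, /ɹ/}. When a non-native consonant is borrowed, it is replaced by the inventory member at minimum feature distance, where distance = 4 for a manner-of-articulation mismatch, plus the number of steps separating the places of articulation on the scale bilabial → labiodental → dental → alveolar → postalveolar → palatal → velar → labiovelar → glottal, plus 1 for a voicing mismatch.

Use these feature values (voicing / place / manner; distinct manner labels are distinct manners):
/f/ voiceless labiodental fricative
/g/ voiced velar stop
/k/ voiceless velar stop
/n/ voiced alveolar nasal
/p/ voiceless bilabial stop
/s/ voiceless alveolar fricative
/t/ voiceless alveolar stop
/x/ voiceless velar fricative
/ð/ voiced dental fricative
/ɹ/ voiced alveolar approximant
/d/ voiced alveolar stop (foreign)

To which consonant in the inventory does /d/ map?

t

/t/ is closest: same manner (stop), place distance 0 (alveolar→alveolar), voicing differs (+1); total 1. Next closest is /g/ at distance 3.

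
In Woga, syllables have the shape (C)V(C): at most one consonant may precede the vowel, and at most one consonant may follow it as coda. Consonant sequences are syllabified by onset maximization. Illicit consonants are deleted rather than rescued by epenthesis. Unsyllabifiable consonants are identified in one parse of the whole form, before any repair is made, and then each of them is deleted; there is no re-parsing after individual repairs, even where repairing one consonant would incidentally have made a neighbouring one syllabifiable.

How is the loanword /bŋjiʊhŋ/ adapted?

Under (C)V(C), the unsyllabifiable consonants are /b/, /ŋ/, /ŋ/ (at most one coda consonant is licensed; onsets are limited to one consonant).
Deleting the stranded consonants removes /b/, /ŋ/, /ŋ/.

jiʊh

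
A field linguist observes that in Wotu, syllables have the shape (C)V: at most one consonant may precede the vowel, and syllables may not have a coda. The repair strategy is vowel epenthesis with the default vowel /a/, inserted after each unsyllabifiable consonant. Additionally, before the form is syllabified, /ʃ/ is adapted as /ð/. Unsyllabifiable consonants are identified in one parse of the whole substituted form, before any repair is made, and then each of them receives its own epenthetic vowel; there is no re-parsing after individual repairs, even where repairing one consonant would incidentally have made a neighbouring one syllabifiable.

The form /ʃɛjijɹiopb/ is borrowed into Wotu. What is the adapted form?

ðɛjijaɹiopaba

Substitution: /ʃ/ → /ð/, giving /ðɛjijɹiopb/.
Syllabifying with onset maximization leaves /j/, /p/, /b/ stranded (no codas are permitted; onsets are limited to one consonant).
Each unlicensed consonant becomes the onset of a new syllable: /j/ → /ja/, /p/ → /pa/, /b/ → /ba/.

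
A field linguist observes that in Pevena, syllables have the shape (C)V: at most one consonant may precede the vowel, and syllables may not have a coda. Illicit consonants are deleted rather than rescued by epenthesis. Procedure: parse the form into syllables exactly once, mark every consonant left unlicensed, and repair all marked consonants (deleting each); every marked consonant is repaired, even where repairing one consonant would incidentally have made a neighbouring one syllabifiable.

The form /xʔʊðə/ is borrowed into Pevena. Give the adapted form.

Syllabifying with onset maximization leaves /x/ stranded (no codas are permitted; onsets are limited to one consonant).
Each unlicensed consonant is deleted: /x/.

ʔʊðə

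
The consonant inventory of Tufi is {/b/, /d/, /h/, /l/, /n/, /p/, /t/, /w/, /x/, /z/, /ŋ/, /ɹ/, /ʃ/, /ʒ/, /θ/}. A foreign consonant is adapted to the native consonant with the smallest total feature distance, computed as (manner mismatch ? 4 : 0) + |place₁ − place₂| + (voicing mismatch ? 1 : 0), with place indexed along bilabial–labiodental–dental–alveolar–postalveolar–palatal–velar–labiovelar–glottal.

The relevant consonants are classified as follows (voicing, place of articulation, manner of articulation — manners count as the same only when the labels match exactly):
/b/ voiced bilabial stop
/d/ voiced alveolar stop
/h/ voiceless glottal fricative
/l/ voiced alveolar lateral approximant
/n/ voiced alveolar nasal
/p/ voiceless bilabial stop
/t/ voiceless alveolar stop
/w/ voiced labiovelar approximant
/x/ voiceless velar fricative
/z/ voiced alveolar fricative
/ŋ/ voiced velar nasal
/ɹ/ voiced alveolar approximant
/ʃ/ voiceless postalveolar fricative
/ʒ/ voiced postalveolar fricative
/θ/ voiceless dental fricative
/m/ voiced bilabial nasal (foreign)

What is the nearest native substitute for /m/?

/n/ is closest: same manner (nasal), place distance 3 (bilabial→alveolar), same voicing; total 3. Next closest is /b/ at distance 4.

n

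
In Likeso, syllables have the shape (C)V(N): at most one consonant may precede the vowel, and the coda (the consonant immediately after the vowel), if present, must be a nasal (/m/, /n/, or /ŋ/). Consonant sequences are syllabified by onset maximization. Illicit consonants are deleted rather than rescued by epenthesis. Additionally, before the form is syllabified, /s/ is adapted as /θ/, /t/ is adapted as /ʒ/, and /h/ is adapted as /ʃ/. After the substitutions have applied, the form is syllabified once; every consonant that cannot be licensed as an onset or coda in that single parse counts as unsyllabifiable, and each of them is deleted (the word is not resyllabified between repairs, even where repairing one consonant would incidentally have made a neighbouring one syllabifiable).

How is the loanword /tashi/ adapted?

Substitution: /t/ → /ʒ/, /s/ → /θ/, /h/ → /ʃ/, giving /ʒaθʃi/.
Syllabifying with onset maximization leaves /θ/ stranded (only a nasal (/m/, /n/, or /ŋ/) is licensed in coda position; onsets are limited to one consonant).
Deleting the stranded consonants removes /θ/.

ʒaʃi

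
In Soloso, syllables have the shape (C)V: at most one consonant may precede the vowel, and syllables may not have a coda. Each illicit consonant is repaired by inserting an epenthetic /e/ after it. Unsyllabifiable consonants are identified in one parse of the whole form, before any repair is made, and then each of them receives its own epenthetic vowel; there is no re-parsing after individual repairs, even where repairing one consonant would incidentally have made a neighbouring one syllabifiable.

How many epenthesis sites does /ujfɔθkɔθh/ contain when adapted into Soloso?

The unsyllabifiable consonants are /j/, /θ/, /θ/, /h/; each receives one epenthetic vowel.

4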